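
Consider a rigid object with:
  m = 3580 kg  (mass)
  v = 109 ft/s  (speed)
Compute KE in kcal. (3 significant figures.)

472 kcal

KE is given directly by: KE = ½mv².
m = 3580 kg; v = 109 ft/s = 33.22 m/s.
KE = 1.976×10^6 J  (the unit combination reduces to kg·m²/s² = J)
1.976×10^6 J × (1 kcal / 4184 J) = 472.2 kcal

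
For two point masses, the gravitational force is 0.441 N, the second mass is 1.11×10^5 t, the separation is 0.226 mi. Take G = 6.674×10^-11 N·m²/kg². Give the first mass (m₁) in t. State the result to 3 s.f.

Rearranging: m₁ = F·r²/(G·m₂).
F = 0.441 N; m₂ = 1.11×10^5 t = 1.110×10^8 kg; r = 0.226 mi = 363.7 m; G = 6.674×10^-11 N·m²/kg².
m₁ = 7.875×10^6 kg
7.875×10^6 kg × (1 t / 1000 kg) = 7875 t

7870 t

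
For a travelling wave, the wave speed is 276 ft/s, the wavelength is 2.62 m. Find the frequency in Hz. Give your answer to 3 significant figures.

32.1 Hz

Solving v = f·λ for f: f = v/λ.
v = 276 ft/s = 84.12 m/s; λ = 2.62 m.
f = 32.11 Hz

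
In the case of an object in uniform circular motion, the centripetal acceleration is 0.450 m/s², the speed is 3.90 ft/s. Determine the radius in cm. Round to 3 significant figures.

Solving a = v²/r for r: r = v²/a.
a = 0.450 m/s²; v = 3.90 ft/s = 1.189 m/s.
r = 3.140 m
3.140 m × (1 cm / 0.01000 m) = 314.0 cm

314 cm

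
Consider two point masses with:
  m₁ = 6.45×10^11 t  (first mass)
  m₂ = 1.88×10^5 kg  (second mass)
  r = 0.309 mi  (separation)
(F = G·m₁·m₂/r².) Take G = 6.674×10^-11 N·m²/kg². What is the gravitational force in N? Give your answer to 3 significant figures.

32700 N

From Newton's law of gravitation: F = Gm₁m₂/r².
m₁ = 6.45×10^11 t = 6.450×10^14 kg; m₂ = 1.88×10^5 kg; r = 0.309 mi = 497.3 m; G = 6.674×10^-11 N·m²/kg².
F = 32726 N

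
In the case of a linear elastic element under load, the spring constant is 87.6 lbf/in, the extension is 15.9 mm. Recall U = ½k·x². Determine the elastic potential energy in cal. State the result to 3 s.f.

0.463 cal

U is given directly by: U = ½kx².
k = 87.6 lbf/in = 15341 N/m; x = 15.9 mm = 0.01590 m.
U = 1.939 J  (the unit combination reduces to kg·m²/s² = J)
1.939 J × (1 cal / 4.184 J) = 0.4635 cal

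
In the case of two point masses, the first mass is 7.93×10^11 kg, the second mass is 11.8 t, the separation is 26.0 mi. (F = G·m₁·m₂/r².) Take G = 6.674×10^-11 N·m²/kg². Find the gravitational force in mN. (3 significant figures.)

0.357 mN

From Newton's law of gravitation: F = Gm₁m₂/r².
m₁ = 7.93×10^11 kg; m₂ = 11.8 t = 11800 kg; r = 26.0 mi = 41843 m; G = 6.674×10^-11 N·m²/kg².
F = 3.567×10^-4 N  (the unit combination reduces to kg·m/s² = N)
3.567×10^-4 N × (1 mN / 0.001000 N) = 0.3567 mN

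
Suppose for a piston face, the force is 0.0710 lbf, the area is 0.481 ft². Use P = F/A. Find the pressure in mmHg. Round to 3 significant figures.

Directly: P = F/A.
F = 0.0710 lbf = 0.3158 N; A = 0.481 ft² = 0.04469 m².
P = 7.068 Pa
7.068 Pa × (1 mmHg / 133.3 Pa) = 0.05301 mmHg

0.0530 mmHg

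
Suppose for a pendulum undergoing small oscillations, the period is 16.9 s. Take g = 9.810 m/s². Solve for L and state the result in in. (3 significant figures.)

2790 in

Rearranging T = 2π√(L/g) for L: L = g·(T/2π)².
T = 16.9 s; g = 9.810 m/s².
L = 70.97 m
70.97 m × (1 in / 0.02540 m) = 2794 in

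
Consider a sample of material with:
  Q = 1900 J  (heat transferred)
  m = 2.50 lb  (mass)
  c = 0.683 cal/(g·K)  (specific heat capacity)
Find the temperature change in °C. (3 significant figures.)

0.586 °C

Rearranging Q = m·c·ΔT for ΔT: ΔT = Q/(m·c).
Q = 1900 J; m = 2.50 lb = 1.134 kg; c = 0.683 cal/(g·K) = 2858 J/(kg·K).
ΔT = 0.5863 K
Since 1 °C = 1 K, 0.5863 °C.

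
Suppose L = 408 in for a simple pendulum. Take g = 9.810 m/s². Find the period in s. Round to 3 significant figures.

6.46 s

T is given directly by: T = 2π√(L/g).
L = 408 in = 10.36 m; g = 9.810 m/s².
T = 6.458 s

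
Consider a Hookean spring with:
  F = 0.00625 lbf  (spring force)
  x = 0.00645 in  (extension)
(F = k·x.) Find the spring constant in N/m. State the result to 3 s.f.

170 N/m

Rearranging: k = F/x.
F = 0.00625 lbf = 0.02780 N; x = 0.00645 in = 1.638×10^-4 m.
k = 169.7 N/m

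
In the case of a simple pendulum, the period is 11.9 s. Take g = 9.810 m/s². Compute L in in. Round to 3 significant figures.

Solving T = 2π√(L/g) for L: L = g·(T/2π)².
T = 11.9 s; g = 9.810 m/s².
L = 35.19 m
35.19 m × (1 in / 0.02540 m) = 1385 in

1390 in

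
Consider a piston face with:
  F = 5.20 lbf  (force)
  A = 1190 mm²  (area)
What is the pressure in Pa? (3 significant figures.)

19400 Pa

Directly: P = F/A.
F = 5.20 lbf = 23.13 N; A = 1190 mm² = 0.001190 m².
P = 19438 Pa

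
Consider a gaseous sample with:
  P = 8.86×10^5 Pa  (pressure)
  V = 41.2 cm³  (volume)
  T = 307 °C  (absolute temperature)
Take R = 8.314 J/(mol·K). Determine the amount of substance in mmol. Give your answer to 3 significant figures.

Solving PV = nRT for n: n = PV/(RT).
P = 8.86×10^5 Pa; V = 41.2 cm³ = 4.120×10^-5 m³; T = 307 °C = 580.1 K; R = 8.314 J/(mol·K).
n = 0.007568 mol
0.007568 mol × (1 mmol / 0.001000 mol) = 7.568 mmol

7.57 mmol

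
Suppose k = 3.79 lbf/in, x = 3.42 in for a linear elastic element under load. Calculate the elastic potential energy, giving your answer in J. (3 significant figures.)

2.50 J

U is given directly by: U = ½kx².
k = 3.79 lbf/in = 663.7 N/m; x = 3.42 in = 0.08687 m.
U = 2.504 J  (the unit combination reduces to kg·m²/s² = J)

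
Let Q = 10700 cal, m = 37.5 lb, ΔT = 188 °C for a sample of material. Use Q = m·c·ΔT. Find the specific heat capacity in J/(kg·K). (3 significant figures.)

14.0 J/(kg·K)

Solving Q = m·c·ΔT for c: c = Q/(m·ΔT).
Q = 10700 cal = 44769 J; m = 37.5 lb = 17.01 kg; ΔT = 188 °C = 188.0 K.
c = 14.00 J/(kg·K)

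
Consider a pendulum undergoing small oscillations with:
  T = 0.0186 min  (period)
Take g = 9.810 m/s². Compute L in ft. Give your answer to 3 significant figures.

1.02 ft

Rearranging: L = g·(T/2π)².
T = 0.0186 min = 1.116 s; g = 9.810 m/s².
L = 0.3095 m
0.3095 m × (1 ft / 0.3048 m) = 1.015 ft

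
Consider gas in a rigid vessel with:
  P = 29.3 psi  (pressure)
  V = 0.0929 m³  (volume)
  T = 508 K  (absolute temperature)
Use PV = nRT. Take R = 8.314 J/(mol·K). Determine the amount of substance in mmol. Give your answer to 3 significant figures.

From the ideal-gas law: n = PV/(RT).
P = 29.3 psi = 2.020×10^5 Pa; V = 0.0929 m³; T = 508 K; R = 8.314 J/(mol·K).
n = 4.444 mol
4.444 mol × (1 mmol / 0.001000 mol) = 4444 mmol

4440 mmol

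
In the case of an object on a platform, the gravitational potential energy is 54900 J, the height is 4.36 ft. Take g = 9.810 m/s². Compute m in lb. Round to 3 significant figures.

Rearranging PE = m·g·h for m: m = PE/(g·h).
PE = 54900 J; h = 4.36 ft = 1.329 m; g = 9.810 m/s².
m = 4211 kg
4211 kg × (1 lb / 0.4536 kg) = 9284 lb

9280 lb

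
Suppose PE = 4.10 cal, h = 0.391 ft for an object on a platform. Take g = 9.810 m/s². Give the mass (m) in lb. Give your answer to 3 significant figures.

32.3 lb

Rearranging: m = PE/(g·h).
PE = 4.10 cal = 17.15 J; h = 0.391 ft = 0.1192 m; g = 9.810 m/s².
m = 14.67 kg
14.67 kg × (1 lb / 0.4536 kg) = 32.35 lb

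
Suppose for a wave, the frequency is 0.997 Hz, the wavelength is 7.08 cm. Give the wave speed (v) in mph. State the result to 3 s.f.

Directly: v = fλ.
f = 0.997 Hz; λ = 7.08 cm = 0.07080 m.
v = 0.07059 m/s
0.07059 m/s × (1 mph / 0.4470 m/s) = 0.1579 mph

0.158 mph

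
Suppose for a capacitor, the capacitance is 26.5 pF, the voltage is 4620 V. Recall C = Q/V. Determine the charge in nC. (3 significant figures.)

122 nC

Solving C = Q/V for Q: Q = CV.
C = 26.5 pF = 2.650×10^-11 F; V = 4620 V.
Q = 1.224×10^-7 C  (the unit combination reduces to A·s = C)
1.224×10^-7 C × (1 nC / 1.000×10^-9 C) = 122.4 nC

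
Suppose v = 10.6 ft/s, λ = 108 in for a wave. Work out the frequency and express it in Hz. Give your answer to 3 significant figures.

1.18 Hz

Solving v = f·λ for f: f = v/λ.
v = 10.6 ft/s = 3.231 m/s; λ = 108 in = 2.743 m.
f = 1.178 Hz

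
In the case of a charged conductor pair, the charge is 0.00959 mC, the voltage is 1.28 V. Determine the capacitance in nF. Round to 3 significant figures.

7490 nF

Directly: C = Q/V.
Q = 0.00959 mC = 9.590×10^-6 C; V = 1.28 V.
C = 7.492×10^-6 F
7.492×10^-6 F × (1 nF / 1.000×10^-9 F) = 7492 nF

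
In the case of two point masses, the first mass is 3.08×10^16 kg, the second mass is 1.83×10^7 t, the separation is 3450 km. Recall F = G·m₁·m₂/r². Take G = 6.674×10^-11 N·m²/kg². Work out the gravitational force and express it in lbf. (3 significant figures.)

710 lbf

F is given directly by: F = Gm₁m₂/r².
m₁ = 3.08×10^16 kg; m₂ = 1.83×10^7 t = 1.830×10^10 kg; r = 3450 km = 3.450×10^6 m; G = 6.674×10^-11 N·m²/kg².
F = 3160 N
3160 N × (1 lbf / 4.448 N) = 710.5 lbf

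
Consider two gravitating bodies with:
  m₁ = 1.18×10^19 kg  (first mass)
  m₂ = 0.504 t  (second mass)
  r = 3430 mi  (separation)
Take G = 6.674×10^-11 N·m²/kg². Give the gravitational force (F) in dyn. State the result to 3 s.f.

1300 dyn

F is given directly by: F = Gm₁m₂/r².
m₁ = 1.18×10^19 kg; m₂ = 0.504 t = 504.0 kg; r = 3430 mi = 5.520×10^6 m; G = 6.674×10^-11 N·m²/kg².
F = 0.01303 N
0.01303 N × (1 dyn / 1.000×10^-5 N) = 1303 dyn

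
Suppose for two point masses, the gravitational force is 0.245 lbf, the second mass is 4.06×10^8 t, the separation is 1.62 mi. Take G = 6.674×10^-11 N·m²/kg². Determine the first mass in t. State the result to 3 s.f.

273 t

From Newton's law of gravitation: m₁ = F·r²/(G·m₂).
F = 0.245 lbf = 1.090 N; m₂ = 4.06×10^8 t = 4.060×10^11 kg; r = 1.62 mi = 2607 m; G = 6.674×10^-11 N·m²/kg².
m₁ = 2.734×10^5 kg
2.734×10^5 kg × (1 t / 1000 kg) = 273.4 t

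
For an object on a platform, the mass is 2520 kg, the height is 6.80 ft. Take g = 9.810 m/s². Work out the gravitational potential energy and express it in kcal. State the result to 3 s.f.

Directly: PE = mgh.
m = 2520 kg; h = 6.80 ft = 2.073 m; g = 9.810 m/s².
PE = 51238 J
51238 J × (1 kcal / 4184 J) = 12.25 kcal

12.2 kcal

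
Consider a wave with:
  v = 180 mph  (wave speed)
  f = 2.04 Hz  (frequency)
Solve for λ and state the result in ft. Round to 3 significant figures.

129 ft

Rearranging: λ = v/f.
v = 180 mph = 80.47 m/s; f = 2.04 Hz.
λ = 39.44 m
39.44 m × (1 ft / 0.3048 m) = 129.4 ft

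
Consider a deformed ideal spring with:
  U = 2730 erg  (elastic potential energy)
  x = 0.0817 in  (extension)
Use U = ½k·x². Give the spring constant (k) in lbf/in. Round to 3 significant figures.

0.724 lbf/in

Solving U = ½k·x² for k: k = 2U/x².
U = 2730 erg = 2.730×10^-4 J; x = 0.0817 in = 0.002075 m.
k = 126.8 N/m
126.8 N/m × (1 lbf/in / 175.1 N/m) = 0.7240 lbf/in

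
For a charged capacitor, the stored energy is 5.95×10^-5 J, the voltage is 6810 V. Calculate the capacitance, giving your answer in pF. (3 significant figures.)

2.57 pF

Rearranging E = ½C·V² for C: C = 2E/V².
E = 5.95×10^-5 J; V = 6810 V.
C = 2.566×10^-12 F
2.566×10^-12 F × (1 pF / 1.000×10^-12 F) = 2.566 pF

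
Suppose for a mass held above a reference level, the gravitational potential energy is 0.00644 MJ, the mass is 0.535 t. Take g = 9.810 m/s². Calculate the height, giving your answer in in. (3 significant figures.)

Solving PE = m·g·h for h: h = PE/(m·g).
PE = 0.00644 MJ = 6440 J; m = 0.535 t = 535.0 kg; g = 9.810 m/s².
h = 1.227 m
1.227 m × (1 in / 0.02540 m) = 48.31 in

48.3 in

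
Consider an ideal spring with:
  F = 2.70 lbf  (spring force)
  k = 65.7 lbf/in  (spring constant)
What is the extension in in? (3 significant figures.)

From Hooke's law: x = F/k.
F = 2.70 lbf = 12.01 N; k = 65.7 lbf/in = 11506 N/m.
x = 0.001044 m
0.001044 m × (1 in / 0.02540 m) = 0.04110 in

0.0411 in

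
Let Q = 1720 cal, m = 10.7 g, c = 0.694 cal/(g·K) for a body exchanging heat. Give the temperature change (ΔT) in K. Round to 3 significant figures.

232 K

Rearranging Q = m·c·ΔT for ΔT: ΔT = Q/(m·c).
Q = 1720 cal = 7196 J; m = 10.7 g = 0.01070 kg; c = 0.694 cal/(g·K) = 2904 J/(kg·K).
ΔT = 231.6 K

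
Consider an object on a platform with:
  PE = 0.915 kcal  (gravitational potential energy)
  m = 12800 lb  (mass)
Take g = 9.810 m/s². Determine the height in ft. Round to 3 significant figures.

0.221 ft

Rearranging: h = PE/(m·g).
PE = 0.915 kcal = 3828 J; m = 12800 lb = 5806 kg; g = 9.810 m/s².
h = 0.06722 m
0.06722 m × (1 ft / 0.3048 m) = 0.2205 ft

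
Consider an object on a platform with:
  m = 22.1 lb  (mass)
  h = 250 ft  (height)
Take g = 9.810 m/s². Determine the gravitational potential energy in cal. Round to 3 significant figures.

Directly: PE = mgh.
m = 22.1 lb = 10.02 kg; h = 250 ft = 76.20 m; g = 9.810 m/s².
PE = 7493 J
7493 J × (1 cal / 4.184 J) = 1791 cal

1790 cal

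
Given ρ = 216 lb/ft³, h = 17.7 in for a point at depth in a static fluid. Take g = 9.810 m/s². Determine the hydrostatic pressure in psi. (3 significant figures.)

P is given directly by: P = ρgh.
ρ = 216 lb/ft³ = 3460 kg/m³; h = 17.7 in = 0.4496 m; g = 9.810 m/s².
P = 15260 Pa
15260 Pa × (1 psi / 6895 Pa) = 2.213 psi

2.21 psi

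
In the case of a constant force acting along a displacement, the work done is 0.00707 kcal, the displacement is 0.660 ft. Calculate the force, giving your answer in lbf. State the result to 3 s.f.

33.1 lbf

Rearranging: F = W/d.
W = 0.00707 kcal = 29.58 J; d = 0.660 ft = 0.2012 m.
F = 147.0 N
147.0 N × (1 lbf / 4.448 N) = 33.06 lbf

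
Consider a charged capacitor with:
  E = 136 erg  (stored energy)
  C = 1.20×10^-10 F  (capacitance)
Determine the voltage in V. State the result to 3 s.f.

476 V

Solving E = ½C·V² for V: V = √(2E/C).
E = 136 erg = 1.360×10^-5 J; C = 1.20×10^-10 F.
V = 476.1 V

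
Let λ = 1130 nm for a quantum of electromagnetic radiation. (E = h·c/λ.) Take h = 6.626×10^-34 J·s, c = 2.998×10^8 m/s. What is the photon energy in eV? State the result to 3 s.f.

1.10 eV

Directly: E = hc/λ.
λ = 1130 nm = 1.130×10^-6 m; h = 6.626×10^-34 J·s; c = 2.998×10^8 m/s.
E = 1.758×10^-19 J
1.758×10^-19 J × (1 eV / 1.602×10^-19 J) = 1.097 eV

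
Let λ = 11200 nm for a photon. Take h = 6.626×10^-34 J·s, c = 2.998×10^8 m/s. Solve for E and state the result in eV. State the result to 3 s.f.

E is given directly by: E = hc/λ.
λ = 11200 nm = 1.120×10^-5 m; h = 6.626×10^-34 J·s; c = 2.998×10^8 m/s.
E = 1.774×10^-20 J
1.774×10^-20 J × (1 eV / 1.602×10^-19 J) = 0.1107 eV

0.111 eV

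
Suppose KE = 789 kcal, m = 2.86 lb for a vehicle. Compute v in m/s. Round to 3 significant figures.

Solving KE = ½mv² for v: v = √(2·KE/m).
KE = 789 kcal = 3.301×10^6 J; m = 2.86 lb = 1.297 kg.
v = 2256 m/s

2260 m/s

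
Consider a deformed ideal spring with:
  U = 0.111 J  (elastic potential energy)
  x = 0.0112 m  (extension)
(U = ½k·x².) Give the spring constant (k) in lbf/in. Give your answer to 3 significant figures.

10.1 lbf/in

Rearranging U = ½k·x² for k: k = 2U/x².
U = 0.111 J; x = 0.0112 m.
k = 1770 N/m
1770 N/m × (1 lbf/in / 175.1 N/m) = 10.11 lbf/in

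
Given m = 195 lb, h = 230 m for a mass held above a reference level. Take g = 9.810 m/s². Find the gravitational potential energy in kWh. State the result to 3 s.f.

PE is given directly by: PE = mgh.
m = 195 lb = 88.45 kg; h = 230 m; g = 9.810 m/s².
PE = 1.996×10^5 J  (the unit combination reduces to kg·m²/s² = J)
1.996×10^5 J × (1 kWh / 3.600×10^6 J) = 0.05544 kWh

0.0554 kWh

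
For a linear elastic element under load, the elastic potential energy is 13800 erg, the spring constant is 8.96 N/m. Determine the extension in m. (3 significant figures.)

0.0176 m

Rearranging U = ½k·x² for x: x = √(2U/k).
U = 13800 erg = 0.001380 J; k = 8.96 N/m.
x = 0.01755 m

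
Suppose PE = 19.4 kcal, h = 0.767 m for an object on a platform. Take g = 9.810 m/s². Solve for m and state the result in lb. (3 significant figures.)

23800 lb

Rearranging: m = PE/(g·h).
PE = 19.4 kcal = 81170 J; h = 0.767 m; g = 9.810 m/s².
m = 10788 kg
10788 kg × (1 lb / 0.4536 kg) = 23783 lb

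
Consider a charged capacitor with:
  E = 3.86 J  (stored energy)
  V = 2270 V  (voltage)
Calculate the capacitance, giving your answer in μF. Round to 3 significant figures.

Rearranging E = ½C·V² for C: C = 2E/V².
E = 3.86 J; V = 2270 V.
C = 1.498×10^-6 F
1.498×10^-6 F × (1 μF / 1.000×10^-6 F) = 1.498 μF

1.50 μF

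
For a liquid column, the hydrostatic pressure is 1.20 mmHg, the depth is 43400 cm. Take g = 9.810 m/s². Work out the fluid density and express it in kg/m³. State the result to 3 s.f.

0.0376 kg/m³

Rearranging: ρ = P/(g·h).
P = 1.20 mmHg = 160.0 Pa; h = 43400 cm = 434.0 m; g = 9.810 m/s².
ρ = 0.03758 kg/m³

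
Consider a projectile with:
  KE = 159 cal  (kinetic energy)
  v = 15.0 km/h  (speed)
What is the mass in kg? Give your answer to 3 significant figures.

Rearranging: m = 2·KE/v².
KE = 159 cal = 665.3 J; v = 15.0 km/h = 4.167 m/s.
m = 76.64 kg

76.6 kg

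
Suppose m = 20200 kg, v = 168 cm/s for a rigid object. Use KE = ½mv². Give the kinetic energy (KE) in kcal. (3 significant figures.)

Directly: KE = ½mv².
m = 20200 kg; v = 168 cm/s = 1.680 m/s.
KE = 28506 J
28506 J × (1 kcal / 4184 J) = 6.813 kcal

6.81 kcal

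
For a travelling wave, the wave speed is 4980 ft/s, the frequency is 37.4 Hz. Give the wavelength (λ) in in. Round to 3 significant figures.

1600 in

Rearranging v = f·λ for λ: λ = v/f.
v = 4980 ft/s = 1518 m/s; f = 37.4 Hz.
λ = 40.59 m
40.59 m × (1 in / 0.02540 m) = 1598 in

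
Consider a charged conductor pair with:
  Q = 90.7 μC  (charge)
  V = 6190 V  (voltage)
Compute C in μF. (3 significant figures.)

Directly: C = Q/V.
Q = 90.7 μC = 9.070×10^-5 C; V = 6190 V.
C = 1.465×10^-8 F
1.465×10^-8 F × (1 μF / 1.000×10^-6 F) = 0.01465 μF

0.0147 μF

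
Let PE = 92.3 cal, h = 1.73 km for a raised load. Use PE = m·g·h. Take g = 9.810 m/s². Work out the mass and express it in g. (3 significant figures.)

Solving PE = m·g·h for m: m = PE/(g·h).
PE = 92.3 cal = 386.2 J; h = 1.73 km = 1730 m; g = 9.810 m/s².
m = 0.02276 kg
0.02276 kg × (1 g / 0.001000 kg) = 22.76 g

22.8 g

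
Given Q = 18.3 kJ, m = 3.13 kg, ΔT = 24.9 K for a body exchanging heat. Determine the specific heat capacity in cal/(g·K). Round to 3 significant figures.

Rearranging Q = m·c·ΔT for c: c = Q/(m·ΔT).
Q = 18.3 kJ = 18300 J; m = 3.13 kg; ΔT = 24.9 K.
c = 234.8 J/(kg·K)
234.8 J/(kg·K) × (1 cal/(g·K) / 4184 J/(kg·K)) = 0.05612 cal/(g·K)

0.0561 cal/(g·K)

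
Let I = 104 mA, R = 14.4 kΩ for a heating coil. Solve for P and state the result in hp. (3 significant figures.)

0.209 hp

Directly: P = I²R.
I = 104 mA = 0.1040 A; R = 14.4 kΩ = 14400 Ω.
P = 155.8 W
155.8 W × (1 hp / 745.7 W) = 0.2089 hp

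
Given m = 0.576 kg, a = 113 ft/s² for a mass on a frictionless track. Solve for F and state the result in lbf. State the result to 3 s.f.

4.46 lbf

From Newton's second law: F = m·a.
m = 0.576 kg; a = 113 ft/s² = 34.44 m/s².
F = 19.84 N
19.84 N × (1 lbf / 4.448 N) = 4.460 lbf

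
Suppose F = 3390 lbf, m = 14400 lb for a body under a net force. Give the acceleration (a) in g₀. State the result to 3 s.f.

0.235 g₀

Rearranging: a = F/m.
F = 3390 lbf = 15079 N; m = 14400 lb = 6532 kg.
a = 2.309 m/s²
2.309 m/s² × (1 g₀ / 9.807 m/s²) = 0.2354 g₀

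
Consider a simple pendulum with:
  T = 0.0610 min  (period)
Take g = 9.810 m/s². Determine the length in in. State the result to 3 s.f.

131 in

Solving T = 2π√(L/g) for L: L = g·(T/2π)².
T = 0.0610 min = 3.660 s; g = 9.810 m/s².
L = 3.329 m
3.329 m × (1 in / 0.02540 m) = 131.1 in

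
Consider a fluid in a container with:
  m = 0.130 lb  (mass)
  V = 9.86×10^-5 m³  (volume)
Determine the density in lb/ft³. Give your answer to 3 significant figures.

Directly: ρ = m/V.
m = 0.130 lb = 0.05897 kg; V = 9.86×10^-5 m³.
ρ = 598.0 kg/m³
598.0 kg/m³ × (1 lb/ft³ / 16.02 kg/m³) = 37.33 lb/ft³

37.3 lb/ft³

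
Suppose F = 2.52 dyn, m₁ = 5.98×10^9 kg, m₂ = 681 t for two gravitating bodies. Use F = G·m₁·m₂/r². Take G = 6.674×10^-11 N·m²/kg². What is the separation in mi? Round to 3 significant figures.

64.5 mi

From Newton's law of gravitation: r = √(G·m₁m₂/F).
F = 2.52 dyn = 2.520×10^-5 N; m₁ = 5.98×10^9 kg; m₂ = 681 t = 6.810×10^5 kg; G = 6.674×10^-11 N·m²/kg².
r = 1.039×10^5 m
1.039×10^5 m × (1 mi / 1609 m) = 64.53 mi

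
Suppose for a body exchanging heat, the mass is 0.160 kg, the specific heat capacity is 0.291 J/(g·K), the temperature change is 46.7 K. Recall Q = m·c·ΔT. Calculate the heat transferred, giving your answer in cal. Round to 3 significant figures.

Q is given directly by: Q = mcΔT.
m = 0.160 kg; c = 0.291 J/(g·K) = 291.0 J/(kg·K); ΔT = 46.7 K.
Q = 2174 J
2174 J × (1 cal / 4.184 J) = 519.7 cal

520 cal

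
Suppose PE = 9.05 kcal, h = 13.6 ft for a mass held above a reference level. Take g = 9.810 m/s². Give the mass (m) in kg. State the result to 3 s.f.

Rearranging PE = m·g·h for m: m = PE/(g·h).
PE = 9.05 kcal = 37865 J; h = 13.6 ft = 4.145 m; g = 9.810 m/s².
m = 931.1 kg

931 kg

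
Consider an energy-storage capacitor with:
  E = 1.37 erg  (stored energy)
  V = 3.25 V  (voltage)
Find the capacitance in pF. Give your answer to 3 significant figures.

Rearranging E = ½C·V² for C: C = 2E/V².
E = 1.37 erg = 1.370×10^-7 J; V = 3.25 V.
C = 2.594×10^-8 F
2.594×10^-8 F × (1 pF / 1.000×10^-12 F) = 25941 pF

25900 pF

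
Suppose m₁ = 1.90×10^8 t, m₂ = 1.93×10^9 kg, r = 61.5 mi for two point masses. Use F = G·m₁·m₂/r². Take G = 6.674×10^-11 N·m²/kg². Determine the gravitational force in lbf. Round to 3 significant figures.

0.562 lbf

From Newton's law of gravitation: F = Gm₁m₂/r².
m₁ = 1.90×10^8 t = 1.900×10^11 kg; m₂ = 1.93×10^9 kg; r = 61.5 mi = 98975 m; G = 6.674×10^-11 N·m²/kg².
F = 2.498 N
2.498 N × (1 lbf / 4.448 N) = 0.5616 lbf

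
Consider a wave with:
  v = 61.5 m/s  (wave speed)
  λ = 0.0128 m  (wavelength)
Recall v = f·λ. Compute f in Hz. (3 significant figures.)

4800 Hz

Solving v = f·λ for f: f = v/λ.
v = 61.5 m/s; λ = 0.0128 m.
f = 4805 Hz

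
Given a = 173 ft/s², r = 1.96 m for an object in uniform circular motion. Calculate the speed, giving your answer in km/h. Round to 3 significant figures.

Rearranging: v = √(a·r).
a = 173 ft/s² = 52.73 m/s²; r = 1.96 m.
v = 10.17 m/s
10.17 m/s × (1 km/h / 0.2778 m/s) = 36.60 km/h

36.6 km/h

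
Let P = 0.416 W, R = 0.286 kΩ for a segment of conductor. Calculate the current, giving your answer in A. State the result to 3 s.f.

Rearranging P = I²R for I: I = √(P/R).
P = 0.416 W; R = 0.286 kΩ = 286.0 Ω.
I = 0.03814 A

0.0381 A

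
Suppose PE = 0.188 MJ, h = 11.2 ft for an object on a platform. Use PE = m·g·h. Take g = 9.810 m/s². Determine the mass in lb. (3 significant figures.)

Rearranging: m = PE/(g·h).
PE = 0.188 MJ = 1.880×10^5 J; h = 11.2 ft = 3.414 m; g = 9.810 m/s².
m = 5614 kg
5614 kg × (1 lb / 0.4536 kg) = 12376 lb

12400 lb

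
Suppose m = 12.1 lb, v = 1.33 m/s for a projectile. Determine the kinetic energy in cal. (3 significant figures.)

KE is given directly by: KE = ½mv².
m = 12.1 lb = 5.488 kg; v = 1.33 m/s.
KE = 4.854 J
4.854 J × (1 cal / 4.184 J) = 1.160 cal

1.16 cal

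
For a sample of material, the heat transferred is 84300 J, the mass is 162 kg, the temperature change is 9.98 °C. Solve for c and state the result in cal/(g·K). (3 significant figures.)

Rearranging: c = Q/(m·ΔT).
Q = 84300 J; m = 162 kg; ΔT = 9.98 °C = 9.980 K.
c = 52.14 J/(kg·K)
52.14 J/(kg·K) × (1 cal/(g·K) / 4184 J/(kg·K)) = 0.01246 cal/(g·K)

0.0125 cal/(g·K)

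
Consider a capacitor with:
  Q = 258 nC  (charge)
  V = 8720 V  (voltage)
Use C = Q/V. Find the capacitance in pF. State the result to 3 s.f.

Directly: C = Q/V.
Q = 258 nC = 2.580×10^-7 C; V = 8720 V.
C = 2.959×10^-11 F
2.959×10^-11 F × (1 pF / 1.000×10^-12 F) = 29.59 pF

29.6 pF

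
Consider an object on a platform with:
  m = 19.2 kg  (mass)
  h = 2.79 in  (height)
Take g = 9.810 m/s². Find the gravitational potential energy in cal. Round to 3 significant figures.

3.19 cal

PE is given directly by: PE = mgh.
m = 19.2 kg; h = 2.79 in = 0.07087 m; g = 9.810 m/s².
PE = 13.35 J  (the unit combination reduces to kg·m²/s² = J)
13.35 J × (1 cal / 4.184 J) = 3.190 cal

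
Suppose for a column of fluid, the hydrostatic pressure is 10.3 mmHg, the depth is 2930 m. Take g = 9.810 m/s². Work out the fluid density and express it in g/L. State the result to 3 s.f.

Rearranging: ρ = P/(g·h).
P = 10.3 mmHg = 1373 Pa; h = 2930 m; g = 9.810 m/s².
ρ = 0.04778 kg/m³
Since 1 g/L = 1 kg/m³, 0.04778 g/L.

0.0478 g/L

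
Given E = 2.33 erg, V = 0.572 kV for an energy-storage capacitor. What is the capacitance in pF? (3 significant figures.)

1.42 pF

Rearranging: C = 2E/V².
E = 2.33 erg = 2.330×10^-7 J; V = 0.572 kV = 572.0 V.
C = 1.424×10^-12 F
1.424×10^-12 F × (1 pF / 1.000×10^-12 F) = 1.424 pF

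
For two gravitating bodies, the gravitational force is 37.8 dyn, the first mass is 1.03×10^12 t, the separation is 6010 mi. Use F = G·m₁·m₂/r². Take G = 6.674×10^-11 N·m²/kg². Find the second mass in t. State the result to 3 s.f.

514 t

Solving F = G·m₁·m₂/r² for m₂: m₂ = F·r²/(G·m₁).
F = 37.8 dyn = 3.780×10^-4 N; m₁ = 1.03×10^12 t = 1.030×10^15 kg; r = 6010 mi = 9.672×10^6 m; G = 6.674×10^-11 N·m²/kg².
m₂ = 5.144×10^5 kg
5.144×10^5 kg × (1 t / 1000 kg) = 514.4 t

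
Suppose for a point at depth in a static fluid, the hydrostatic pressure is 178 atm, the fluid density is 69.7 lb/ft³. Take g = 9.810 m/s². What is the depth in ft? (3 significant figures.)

Solving P = ρ·g·h for h: h = P/(ρ·g).
P = 178 atm = 1.804×10^7 Pa; ρ = 69.7 lb/ft³ = 1116 kg/m³; g = 9.810 m/s².
h = 1647 m
1647 m × (1 ft / 0.3048 m) = 5403 ft

5400 ft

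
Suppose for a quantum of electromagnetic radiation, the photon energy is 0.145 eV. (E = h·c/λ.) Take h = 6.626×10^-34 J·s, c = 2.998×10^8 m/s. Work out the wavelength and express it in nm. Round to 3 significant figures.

8550 nm

Solving E = h·c/λ for λ: λ = hc/E.
E = 0.145 eV = 2.323×10^-20 J; h = 6.626×10^-34 J·s; c = 2.998×10^8 m/s.
λ = 8.551×10^-6 m
8.551×10^-6 m × (1 nm / 1.000×10^-9 m) = 8551 nm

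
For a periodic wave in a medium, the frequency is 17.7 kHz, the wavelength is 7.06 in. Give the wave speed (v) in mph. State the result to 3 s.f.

7100 mph

v is given directly by: v = fλ.
f = 17.7 kHz = 17700 Hz; λ = 7.06 in = 0.1793 m.
v = 3174 m/s
3174 m/s × (1 mph / 0.4470 m/s) = 7100 mph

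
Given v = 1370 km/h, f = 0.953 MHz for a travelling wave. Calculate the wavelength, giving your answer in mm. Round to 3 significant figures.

0.399 mm

Solving v = f·λ for λ: λ = v/f.
v = 1370 km/h = 380.6 m/s; f = 0.953 MHz = 9.530×10^5 Hz.
λ = 3.993×10^-4 m
3.993×10^-4 m × (1 mm / 0.001000 m) = 0.3993 mm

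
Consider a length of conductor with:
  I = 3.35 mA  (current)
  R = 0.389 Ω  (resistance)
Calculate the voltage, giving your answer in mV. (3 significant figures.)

1.30 mV

From Ohm's law: V = IR.
I = 3.35 mA = 0.003350 A; R = 0.389 Ω.
V = 0.001303 V
0.001303 V × (1 mV / 0.001000 V) = 1.303 mV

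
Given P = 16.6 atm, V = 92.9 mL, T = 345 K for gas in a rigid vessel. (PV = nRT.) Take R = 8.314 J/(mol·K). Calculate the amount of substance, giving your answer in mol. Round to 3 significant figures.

0.0545 mol

Rearranging: n = PV/(RT).
P = 16.6 atm = 1.682×10^6 Pa; V = 92.9 mL = 9.290×10^-5 m³; T = 345 K; R = 8.314 J/(mol·K).
n = 0.05448 mol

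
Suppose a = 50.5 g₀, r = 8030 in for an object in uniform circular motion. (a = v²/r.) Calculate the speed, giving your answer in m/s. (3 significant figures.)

318 m/s

Solving a = v²/r for v: v = √(a·r).
a = 50.5 g₀ = 495.2 m/s²; r = 8030 in = 204.0 m.
v = 317.8 m/s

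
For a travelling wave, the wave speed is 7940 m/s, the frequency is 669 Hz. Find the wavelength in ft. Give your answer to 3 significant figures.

Rearranging: λ = v/f.
v = 7940 m/s; f = 669 Hz.
λ = 11.87 m
11.87 m × (1 ft / 0.3048 m) = 38.94 ft

38.9 ft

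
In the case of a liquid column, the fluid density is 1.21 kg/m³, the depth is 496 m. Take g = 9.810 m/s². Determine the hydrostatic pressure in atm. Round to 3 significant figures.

P is given directly by: P = ρgh.
ρ = 1.21 kg/m³; h = 496 m; g = 9.810 m/s².
P = 5888 Pa
5888 Pa × (1 atm / 1.013×10^5 Pa) = 0.05811 atm

0.0581 atm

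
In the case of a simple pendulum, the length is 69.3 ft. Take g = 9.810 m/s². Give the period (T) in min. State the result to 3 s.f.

Directly: T = 2π√(L/g).
L = 69.3 ft = 21.12 m; g = 9.810 m/s².
T = 9.220 s
9.220 s × (1 min / 60.00 s) = 0.1537 min

0.154 min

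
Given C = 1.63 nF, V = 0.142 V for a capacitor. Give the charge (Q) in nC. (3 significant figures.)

0.231 nC

Rearranging C = Q/V for Q: Q = CV.
C = 1.63 nF = 1.630×10^-9 F; V = 0.142 V.
Q = 2.315×10^-10 C  (the unit combination reduces to A·s = C)
2.315×10^-10 C × (1 nC / 1.000×10^-9 C) = 0.2315 nC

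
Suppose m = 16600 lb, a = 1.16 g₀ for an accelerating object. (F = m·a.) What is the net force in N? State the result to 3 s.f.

Directly: F = m·a.
m = 16600 lb = 7530 kg; a = 1.16 g₀ = 11.38 m/s².
F = 85655 N

85700 N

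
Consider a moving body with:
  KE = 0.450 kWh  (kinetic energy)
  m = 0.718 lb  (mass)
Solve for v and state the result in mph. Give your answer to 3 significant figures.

Rearranging KE = ½mv² for v: v = √(2·KE/m).
KE = 0.450 kWh = 1.620×10^6 J; m = 0.718 lb = 0.3257 kg.
v = 3154 m/s
3154 m/s × (1 mph / 0.4470 m/s) = 7056 mph

7060 mph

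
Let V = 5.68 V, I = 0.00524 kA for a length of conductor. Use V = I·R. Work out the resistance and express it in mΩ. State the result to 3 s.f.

1080 mΩ

Rearranging: R = V/I.
V = 5.68 V; I = 0.00524 kA = 5.240 A.
R = 1.084 Ω
1.084 Ω × (1 mΩ / 0.001000 Ω) = 1084 mΩ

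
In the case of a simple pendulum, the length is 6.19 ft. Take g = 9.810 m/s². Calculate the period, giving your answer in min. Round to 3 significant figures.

Directly: T = 2π√(L/g).
L = 6.19 ft = 1.887 m; g = 9.810 m/s².
T = 2.755 s
2.755 s × (1 min / 60.00 s) = 0.04592 min

0.0459 min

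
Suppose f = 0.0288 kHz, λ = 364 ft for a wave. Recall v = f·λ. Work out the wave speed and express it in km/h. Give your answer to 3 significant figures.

Directly: v = fλ.
f = 0.0288 kHz = 28.80 Hz; λ = 364 ft = 110.9 m.
v = 3195 m/s
3195 m/s × (1 km/h / 0.2778 m/s) = 11503 km/h

11500 km/h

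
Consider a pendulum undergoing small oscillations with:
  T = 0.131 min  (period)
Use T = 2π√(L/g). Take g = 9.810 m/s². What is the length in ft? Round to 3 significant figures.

Rearranging T = 2π√(L/g) for L: L = g·(T/2π)².
T = 0.131 min = 7.860 s; g = 9.810 m/s².
L = 15.35 m
15.35 m × (1 ft / 0.3048 m) = 50.37 ft

50.4 ft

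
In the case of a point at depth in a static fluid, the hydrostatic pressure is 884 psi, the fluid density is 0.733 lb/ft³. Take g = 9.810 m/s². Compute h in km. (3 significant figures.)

52.9 km

Rearranging: h = P/(ρ·g).
P = 884 psi = 6.095×10^6 Pa; ρ = 0.733 lb/ft³ = 11.74 kg/m³; g = 9.810 m/s².
h = 52915 m
52915 m × (1 km / 1000 m) = 52.91 km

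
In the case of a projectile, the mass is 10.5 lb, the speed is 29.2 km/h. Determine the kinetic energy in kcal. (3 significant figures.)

KE is given directly by: KE = ½mv².
m = 10.5 lb = 4.763 kg; v = 29.2 km/h = 8.111 m/s.
KE = 156.7 J
156.7 J × (1 kcal / 4184 J) = 0.03745 kcal

0.0374 kcal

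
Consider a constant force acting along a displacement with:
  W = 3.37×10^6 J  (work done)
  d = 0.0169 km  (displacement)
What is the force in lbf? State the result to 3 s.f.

44800 lbf

Rearranging W = F·d for F: F = W/d.
W = 3.37×10^6 J; d = 0.0169 km = 16.90 m.
F = 1.994×10^5 N
1.994×10^5 N × (1 lbf / 4.448 N) = 44829 lbf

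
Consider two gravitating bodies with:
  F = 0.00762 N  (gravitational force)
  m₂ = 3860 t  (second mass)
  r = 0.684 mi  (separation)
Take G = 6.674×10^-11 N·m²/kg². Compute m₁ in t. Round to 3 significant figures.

From Newton's law of gravitation: m₁ = F·r²/(G·m₂).
F = 0.00762 N; m₂ = 3860 t = 3.860×10^6 kg; r = 0.684 mi = 1101 m; G = 6.674×10^-11 N·m²/kg².
m₁ = 3.584×10^7 kg
3.584×10^7 kg × (1 t / 1000 kg) = 35842 t

35800 t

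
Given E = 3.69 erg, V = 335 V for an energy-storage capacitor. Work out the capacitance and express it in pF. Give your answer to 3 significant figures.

Rearranging: C = 2E/V².
E = 3.69 erg = 3.690×10^-7 J; V = 335 V.
C = 6.576×10^-12 F
6.576×10^-12 F × (1 pF / 1.000×10^-12 F) = 6.576 pF

6.58 pF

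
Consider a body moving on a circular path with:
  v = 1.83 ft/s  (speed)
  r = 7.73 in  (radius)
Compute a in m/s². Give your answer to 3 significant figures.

a is given directly by: a = v²/r.
v = 1.83 ft/s = 0.5578 m/s; r = 7.73 in = 0.1963 m.
a = 1.585 m/s²

1.58 m/s²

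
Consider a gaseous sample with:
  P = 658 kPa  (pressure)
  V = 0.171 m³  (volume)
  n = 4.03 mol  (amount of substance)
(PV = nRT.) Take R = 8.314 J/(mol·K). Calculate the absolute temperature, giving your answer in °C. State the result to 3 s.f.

Rearranging: T = PV/(nR).
P = 658 kPa = 6.580×10^5 Pa; V = 0.171 m³; n = 4.03 mol; R = 8.314 J/(mol·K).
T = 3358 K
3358 K − 273.15 = 3085 °C

3090 °C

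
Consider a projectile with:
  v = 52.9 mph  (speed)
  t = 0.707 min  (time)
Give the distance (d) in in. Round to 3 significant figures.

Rearranging v = d/t for d: d = v·t.
v = 52.9 mph = 23.65 m/s; t = 0.707 min = 42.42 s.
d = 1003 m
1003 m × (1 in / 0.02540 m) = 39495 in

39500 in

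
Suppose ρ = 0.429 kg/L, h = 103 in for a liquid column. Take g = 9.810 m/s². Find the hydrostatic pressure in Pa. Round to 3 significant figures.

P is given directly by: P = ρgh.
ρ = 0.429 kg/L = 429.0 kg/m³; h = 103 in = 2.616 m; g = 9.810 m/s².
P = 11010 Pa

11000 Pa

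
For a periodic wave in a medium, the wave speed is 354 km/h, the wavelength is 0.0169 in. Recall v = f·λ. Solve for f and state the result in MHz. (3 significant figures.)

Rearranging: f = v/λ.
v = 354 km/h = 98.33 m/s; λ = 0.0169 in = 4.293×10^-4 m.
f = 2.291×10^5 Hz
2.291×10^5 Hz × (1 MHz / 1.000×10^6 Hz) = 0.2291 MHz

0.229 MHz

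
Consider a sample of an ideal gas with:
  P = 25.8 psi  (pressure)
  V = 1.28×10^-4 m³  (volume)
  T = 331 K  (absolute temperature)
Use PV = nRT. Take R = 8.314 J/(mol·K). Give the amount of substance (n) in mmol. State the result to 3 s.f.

8.27 mmol

Rearranging: n = PV/(RT).
P = 25.8 psi = 1.779×10^5 Pa; V = 1.28×10^-4 m³; T = 331 K; R = 8.314 J/(mol·K).
n = 0.008274 mol
0.008274 mol × (1 mmol / 0.001000 mol) = 8.274 mmol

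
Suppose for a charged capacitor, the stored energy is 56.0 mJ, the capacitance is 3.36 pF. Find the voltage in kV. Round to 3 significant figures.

183 kV

Solving E = ½C·V² for V: V = √(2E/C).
E = 56.0 mJ = 0.05600 J; C = 3.36 pF = 3.360×10^-12 F.
V = 1.826×10^5 V
1.826×10^5 V × (1 kV / 1000 V) = 182.6 kV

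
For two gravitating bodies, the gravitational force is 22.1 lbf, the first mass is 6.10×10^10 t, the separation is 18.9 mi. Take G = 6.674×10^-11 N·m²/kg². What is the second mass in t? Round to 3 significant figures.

22300 t

From Newton's law of gravitation: m₂ = F·r²/(G·m₁).
F = 22.1 lbf = 98.31 N; m₁ = 6.10×10^10 t = 6.100×10^13 kg; r = 18.9 mi = 30417 m; G = 6.674×10^-11 N·m²/kg².
m₂ = 2.234×10^7 kg
2.234×10^7 kg × (1 t / 1000 kg) = 22340 t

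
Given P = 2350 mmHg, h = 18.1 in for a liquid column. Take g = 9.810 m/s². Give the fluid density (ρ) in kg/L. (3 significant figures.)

Solving P = ρ·g·h for ρ: ρ = P/(g·h).
P = 2350 mmHg = 3.133×10^5 Pa; h = 18.1 in = 0.4597 m; g = 9.810 m/s².
ρ = 69469 kg/m³
69469 kg/m³ × (1 kg/L / 1000 kg/m³) = 69.47 kg/L

69.5 kg/L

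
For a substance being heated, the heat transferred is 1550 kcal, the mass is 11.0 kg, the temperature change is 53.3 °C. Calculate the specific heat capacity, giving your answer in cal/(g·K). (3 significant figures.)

2.64 cal/(g·K)

Rearranging Q = m·c·ΔT for c: c = Q/(m·ΔT).
Q = 1550 kcal = 6.485×10^6 J; m = 11.0 kg; ΔT = 53.3 °C = 53.30 K.
c = 11061 J/(kg·K)
11061 J/(kg·K) × (1 cal/(g·K) / 4184 J/(kg·K)) = 2.644 cal/(g·K)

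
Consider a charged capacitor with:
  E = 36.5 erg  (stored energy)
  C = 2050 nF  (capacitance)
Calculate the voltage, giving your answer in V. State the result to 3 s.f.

Rearranging: V = √(2E/C).
E = 36.5 erg = 3.650×10^-6 J; C = 2050 nF = 2.050×10^-6 F.
V = 1.887 V

1.89 V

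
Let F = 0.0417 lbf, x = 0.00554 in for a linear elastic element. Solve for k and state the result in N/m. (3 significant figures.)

Rearranging F = k·x for k: k = F/x.
F = 0.0417 lbf = 0.1855 N; x = 0.00554 in = 1.407×10^-4 m.
k = 1318 N/m

1320 N/m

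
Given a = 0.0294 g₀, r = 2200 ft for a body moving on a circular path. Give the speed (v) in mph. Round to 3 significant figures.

31.1 mph

Solving a = v²/r for v: v = √(a·r).
a = 0.0294 g₀ = 0.2883 m/s²; r = 2200 ft = 670.6 m.
v = 13.90 m/s
13.90 m/s × (1 mph / 0.4470 m/s) = 31.10 mph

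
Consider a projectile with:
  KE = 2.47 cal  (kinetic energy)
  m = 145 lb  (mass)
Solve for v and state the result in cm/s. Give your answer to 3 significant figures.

Rearranging KE = ½mv² for v: v = √(2·KE/m).
KE = 2.47 cal = 10.33 J; m = 145 lb = 65.77 kg.
v = 0.5606 m/s
0.5606 m/s × (1 cm/s / 0.01000 m/s) = 56.06 cm/s

56.1 cm/s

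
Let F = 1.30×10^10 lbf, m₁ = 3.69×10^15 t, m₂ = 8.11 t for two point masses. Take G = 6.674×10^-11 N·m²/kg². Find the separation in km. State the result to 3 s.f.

Rearranging: r = √(G·m₁m₂/F).
F = 1.30×10^10 lbf = 5.783×10^10 N; m₁ = 3.69×10^15 t = 3.690×10^18 kg; m₂ = 8.11 t = 8110 kg; G = 6.674×10^-11 N·m²/kg².
r = 5.877 m
5.877 m × (1 km / 1000 m) = 0.005877 km

0.00588 km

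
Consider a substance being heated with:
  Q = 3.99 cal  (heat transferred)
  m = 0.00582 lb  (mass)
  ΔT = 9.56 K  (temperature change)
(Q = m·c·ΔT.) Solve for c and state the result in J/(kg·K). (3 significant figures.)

Rearranging: c = Q/(m·ΔT).
Q = 3.99 cal = 16.69 J; m = 0.00582 lb = 0.002640 kg; ΔT = 9.56 K.
c = 661.5 J/(kg·K)

661 J/(kg·K)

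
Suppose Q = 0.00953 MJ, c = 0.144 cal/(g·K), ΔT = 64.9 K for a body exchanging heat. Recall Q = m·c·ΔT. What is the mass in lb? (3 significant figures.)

Rearranging: m = Q/(c·ΔT).
Q = 0.00953 MJ = 9530 J; c = 0.144 cal/(g·K) = 602.5 J/(kg·K); ΔT = 64.9 K.
m = 0.2437 kg
0.2437 kg × (1 lb / 0.4536 kg) = 0.5373 lb

0.537 lb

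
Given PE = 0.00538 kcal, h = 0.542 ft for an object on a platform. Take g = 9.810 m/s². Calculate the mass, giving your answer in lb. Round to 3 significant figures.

30.6 lb

Solving PE = m·g·h for m: m = PE/(g·h).
PE = 0.00538 kcal = 22.51 J; h = 0.542 ft = 0.1652 m; g = 9.810 m/s².
m = 13.89 kg
13.89 kg × (1 lb / 0.4536 kg) = 30.62 lb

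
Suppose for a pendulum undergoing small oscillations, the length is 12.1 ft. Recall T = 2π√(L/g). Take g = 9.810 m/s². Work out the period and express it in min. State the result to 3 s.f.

0.0642 min

T is given directly by: T = 2π√(L/g).
L = 12.1 ft = 3.688 m; g = 9.810 m/s².
T = 3.853 s
3.853 s × (1 min / 60.00 s) = 0.06421 min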